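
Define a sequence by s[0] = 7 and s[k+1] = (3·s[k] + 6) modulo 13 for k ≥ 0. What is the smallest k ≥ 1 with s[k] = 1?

1

Computing terms: s[0] = 7; s[1] = 1; s[2] = 9; s[3] = 7.
Since s[3] = s[0] = 7, the sequence is periodic with period 3.
The value 1 first appears (with k ≥ 1) at s[1].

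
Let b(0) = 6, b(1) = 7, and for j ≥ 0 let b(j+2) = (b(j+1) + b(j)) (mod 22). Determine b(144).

We have b(0) = 6,  b(1) = 7,  b(2) = 13,  b(3) = 20,  b(4) = 11,  b(5) = 9,  b(6) = 20,  b(7) = 7,  b(8) = 5,  b(9) = 12,  b(10) = 17,  b(11) = 7,  b(12) = 2,  b(13) = 9,  b(14) = 11,  b(15) = 20,  b(16) = 9,  b(17) = 7,  b(18) = 16,  b(19) = 1,  b(20) = 17,  b(21) = 18,  b(22) = 13,  b(23) = 9,  b(24) = 0,  b(25) = 9,  b(26) = 9,  b(27) = 18,  b(28) = 5,  b(29) = 1,  b(30) = 6,  b(31) = 7.
Since (b(30), b(31)) = (b(0), b(1)) = (6, 7) (two consecutive terms determine the rest), the sequence is periodic with period 30.
So b(144) = b(0 + ((144-0) mod 30)) = b(24) = 0.

0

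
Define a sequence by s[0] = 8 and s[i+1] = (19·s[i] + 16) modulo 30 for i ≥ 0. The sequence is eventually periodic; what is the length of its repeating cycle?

Computing terms: s[0] = 8,  s[1] = 18,  s[2] = 28,  s[3] = 8.
Since s[3] = s[0] = 8, the sequence is periodic with period 3.

3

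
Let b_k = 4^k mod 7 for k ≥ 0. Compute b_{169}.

4

We have b_0 = 1,  b_1 = 4,  b_2 = 2,  b_3 = 1.
Since b_3 = b_0 = 1, the sequence is periodic with period 3.
(169 - 0) mod 3 = 1, so b_{169} = b_1 = 4.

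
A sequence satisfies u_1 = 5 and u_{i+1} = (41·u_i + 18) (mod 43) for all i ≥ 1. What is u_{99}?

Computing terms: u_1 = 5,  u_2 = 8,  u_3 = 2,  u_4 = 14,  u_5 = 33,  u_6 = 38,  u_7 = 28,  u_8 = 5.
Since u_8 = u_1 = 5, the sequence is periodic with period 7.
(99 - 1) mod 7 = 0, so u_{99} = u_1 = 5.

5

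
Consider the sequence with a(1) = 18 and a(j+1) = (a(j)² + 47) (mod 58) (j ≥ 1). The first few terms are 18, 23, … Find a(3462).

23

Computing terms: a(1) = 18, a(2) = 23, a(3) = 54, a(4) = 5, a(5) = 14, a(6) = 11, a(7) = 52, a(8) = 25, a(9) = 34, a(10) = 43, a(11) = 40, a(12) = 23.
Since a(12) = a(2) = 23, the sequence is eventually periodic: after a pre-period of length 1 it cycles with period 10.
For j ≥ 2, a(j) depends only on (j - 2) mod 10. (3462 - 2) mod 10 = 0, so a(3462) = a(2) = 23.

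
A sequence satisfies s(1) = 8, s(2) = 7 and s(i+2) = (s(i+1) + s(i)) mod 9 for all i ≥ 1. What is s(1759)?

6

Computing terms: s(1) = 8,  s(2) = 7,  s(3) = 6,  s(4) = 4,  s(5) = 1,  s(6) = 5,  s(7) = 6,  s(8) = 2,  s(9) = 8,  s(10) = 1,  s(11) = 0,  s(12) = 1,  s(13) = 1,  s(14) = 2,  s(15) = 3,  s(16) = 5,  s(17) = 8,  s(18) = 4,  s(19) = 3,  s(20) = 7,  s(21) = 1,  s(22) = 8,  s(23) = 0,  s(24) = 8,  s(25) = 8,  s(26) = 7.
The sequence repeats with period 24.
So s(1759) = s(1 + ((1759-1) mod 24)) = s(7) = 6.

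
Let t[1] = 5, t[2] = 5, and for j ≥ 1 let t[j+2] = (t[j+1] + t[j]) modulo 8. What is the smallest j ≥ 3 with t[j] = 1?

5

t[1] = 5; t[2] = 5; t[3] = 2; t[4] = 7; t[5] = 1; t[6] = 0; t[7] = 1; t[8] = 1; t[9] = 2; t[10] = 3; t[11] = 5; t[12] = 0; t[13] = 5; t[14] = 5.
The sequence repeats with period 12.
The value 1 first appears (with j ≥ 3) at t[5].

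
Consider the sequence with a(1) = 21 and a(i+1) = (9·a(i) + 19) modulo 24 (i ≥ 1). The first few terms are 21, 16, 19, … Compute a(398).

4

Listing terms: a(1) = 21, a(2) = 16, a(3) = 19, a(4) = 22, a(5) = 1, a(6) = 4, a(7) = 7, a(8) = 10, a(9) = 13, a(10) = 16.
Since a(10) = a(2) = 16, the sequence is eventually periodic: after a pre-period of length 1 it cycles with period 8.
For i ≥ 2, a(i) depends only on (i - 2) mod 8. (398 - 2) mod 8 = 4, so a(398) = a(6) = 4.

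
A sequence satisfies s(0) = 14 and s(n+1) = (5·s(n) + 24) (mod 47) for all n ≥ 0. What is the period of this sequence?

s(0) = 14; s(1) = 0; s(2) = 24; s(3) = 3; s(4) = 39; s(5) = 31; s(6) = 38; s(7) = 26; s(8) = 13; s(9) = 42; s(10) = 46; s(11) = 19; s(12) = 25; s(13) = 8; s(14) = 17; s(15) = 15; s(16) = 5; s(17) = 2; s(18) = 34; s(19) = 6; s(20) = 7; s(21) = 12; s(22) = 37; s(23) = 21; s(24) = 35; s(25) = 11; s(26) = 32; s(27) = 43; s(28) = 4; s(29) = 44; s(30) = 9; s(31) = 22; s(32) = 40; s(33) = 36; s(34) = 16; s(35) = 10; s(36) = 27; s(37) = 18; s(38) = 20; s(39) = 30; s(40) = 33; s(41) = 1; s(42) = 29; s(43) = 28; s(44) = 23; s(45) = 45; s(46) = 14.
Since s(46) = s(0) = 14, the sequence is periodic with period 46.

46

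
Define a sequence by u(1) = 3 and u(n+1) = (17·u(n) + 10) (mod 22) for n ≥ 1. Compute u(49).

We have u(1) = 3; u(2) = 17; u(3) = 13; u(4) = 11; u(5) = 21; u(6) = 15; u(7) = 1; u(8) = 5; u(9) = 7; u(10) = 19; u(11) = 3.
The sequence repeats with period 10.
(49 - 1) mod 10 = 8, so u(49) = u(9) = 7.

7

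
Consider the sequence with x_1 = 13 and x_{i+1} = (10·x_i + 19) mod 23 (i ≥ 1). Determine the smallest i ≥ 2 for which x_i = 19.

Computing terms: x_1 = 13,  x_2 = 11,  x_3 = 14,  x_4 = 21,  x_5 = 22,  x_6 = 9,  x_7 = 17,  x_8 = 5,  x_9 = 0,  x_{10} = 19,  x_{11} = 2,  x_{12} = 16,  x_{13} = 18,  x_{14} = 15,  x_{15} = 8,  x_{16} = 7,  x_{17} = 20,  x_{18} = 12,  x_{19} = 1,  x_{20} = 6,  x_{21} = 10,  x_{22} = 4,  x_{23} = 13.
Since x_{23} = x_1 = 13, the sequence is periodic with period 22.
The value 19 first appears (with i ≥ 2) at x_{10}.

10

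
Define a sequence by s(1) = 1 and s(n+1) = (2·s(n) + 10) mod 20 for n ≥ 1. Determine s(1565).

6

Listing terms: s(1) = 1; s(2) = 12; s(3) = 14; s(4) = 18; s(5) = 6; s(6) = 2; s(7) = 14.
Since s(7) = s(3) = 14, the sequence is eventually periodic: after a pre-period of length 2 it cycles with period 4.
For n ≥ 3, s(n) depends only on (n - 3) mod 4. (1565 - 3) mod 4 = 2, so s(1565) = s(5) = 6.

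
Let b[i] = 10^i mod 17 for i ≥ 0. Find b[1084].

b[0] = 1; b[1] = 10; b[2] = 15; b[3] = 14; b[4] = 4; b[5] = 6; b[6] = 9; b[7] = 5; b[8] = 16; b[9] = 7; b[10] = 2; b[11] = 3; b[12] = 13; b[13] = 11; b[14] = 8; b[15] = 12; b[16] = 1.
Since b[16] = b[0] = 1, the sequence is periodic with period 16.
So b[1084] = b[0 + ((1084-0) mod 16)] = b[12] = 13.

13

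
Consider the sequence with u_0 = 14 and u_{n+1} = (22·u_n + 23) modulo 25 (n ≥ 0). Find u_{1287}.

Listing terms: u_0 = 14,  u_1 = 6,  u_2 = 5,  u_3 = 8,  u_4 = 24,  u_5 = 1,  u_6 = 20,  u_7 = 13,  u_8 = 9,  u_9 = 21,  u_{10} = 10,  u_{11} = 18,  u_{12} = 19,  u_{13} = 16,  u_{14} = 0,  u_{15} = 23,  u_{16} = 4,  u_{17} = 11,  u_{18} = 15,  u_{19} = 3,  u_{20} = 14.
Since u_{20} = u_0 = 14, the sequence is periodic with period 20.
(1287 - 0) mod 20 = 7, so u_{1287} = u_7 = 13.

13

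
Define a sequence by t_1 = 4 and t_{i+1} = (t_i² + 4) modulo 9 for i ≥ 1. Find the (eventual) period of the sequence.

3

t_1 = 4,  t_2 = 2,  t_3 = 8,  t_4 = 5,  t_5 = 2.
Since t_5 = t_2 = 2, the sequence is eventually periodic: after a pre-period of length 1 it cycles with period 3.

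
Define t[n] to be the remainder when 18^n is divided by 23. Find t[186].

9

Computing terms: t[0] = 1; t[1] = 18; t[2] = 2; t[3] = 13; t[4] = 4; t[5] = 3; t[6] = 8; t[7] = 6; t[8] = 16; t[9] = 12; t[10] = 9; t[11] = 1.
The sequence repeats with period 11.
(186 - 0) mod 11 = 10, so t[186] = t[10] = 9.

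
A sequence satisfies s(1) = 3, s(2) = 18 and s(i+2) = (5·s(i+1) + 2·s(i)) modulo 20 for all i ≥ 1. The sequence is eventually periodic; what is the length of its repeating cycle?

Computing terms: s(1) = 3, s(2) = 18, s(3) = 16, s(4) = 16, s(5) = 12, s(6) = 12, s(7) = 4, s(8) = 4, s(9) = 8, s(10) = 8, s(11) = 16, s(12) = 16.
Since (s(11), s(12)) = (s(3), s(4)) = (16, 16) (two consecutive terms determine the rest), the sequence is eventually periodic: after a pre-period of length 2 it cycles with period 8.

8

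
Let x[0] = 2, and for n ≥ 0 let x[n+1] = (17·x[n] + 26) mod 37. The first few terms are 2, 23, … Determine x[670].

15

Listing terms: x[0] = 2,  x[1] = 23,  x[2] = 10,  x[3] = 11,  x[4] = 28,  x[5] = 21,  x[6] = 13,  x[7] = 25,  x[8] = 7,  x[9] = 34,  x[10] = 12,  x[11] = 8,  x[12] = 14,  x[13] = 5,  x[14] = 0,  x[15] = 26,  x[16] = 24,  x[17] = 27,  x[18] = 4,  x[19] = 20,  x[20] = 33,  x[21] = 32,  x[22] = 15,  x[23] = 22,  x[24] = 30,  x[25] = 18,  x[26] = 36,  x[27] = 9,  x[28] = 31,  x[29] = 35,  x[30] = 29,  x[31] = 1,  x[32] = 6,  x[33] = 17,  x[34] = 19,  x[35] = 16,  x[36] = 2.
The sequence repeats with period 36.
So x[670] = x[0 + ((670-0) mod 36)] = x[22] = 15.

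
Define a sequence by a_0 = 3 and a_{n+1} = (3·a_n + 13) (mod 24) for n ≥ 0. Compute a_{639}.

a_0 = 3, a_1 = 22, a_2 = 7, a_3 = 10, a_4 = 19, a_5 = 22.
Since a_5 = a_1 = 22, the sequence is eventually periodic: after a pre-period of length 1 it cycles with period 4.
For n ≥ 1, a_n depends only on (n - 1) mod 4. (639 - 1) mod 4 = 2, so a_{639} = a_3 = 10.

10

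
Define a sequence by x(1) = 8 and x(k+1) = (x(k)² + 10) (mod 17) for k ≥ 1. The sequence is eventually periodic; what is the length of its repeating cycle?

3

Listing terms: x(1) = 8, x(2) = 6, x(3) = 12, x(4) = 1, x(5) = 11, x(6) = 12.
Since x(6) = x(3) = 12, the sequence is eventually periodic: after a pre-period of length 2 it cycles with period 3.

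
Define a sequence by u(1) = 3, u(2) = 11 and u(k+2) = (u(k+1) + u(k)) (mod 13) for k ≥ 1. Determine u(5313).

1

Computing terms: u(1) = 3, u(2) = 11, u(3) = 1, u(4) = 12, u(5) = 0, u(6) = 12, u(7) = 12, u(8) = 11, u(9) = 10, u(10) = 8, u(11) = 5, u(12) = 0, u(13) = 5, u(14) = 5, u(15) = 10, u(16) = 2, u(17) = 12, u(18) = 1, u(19) = 0, u(20) = 1, u(21) = 1, u(22) = 2, u(23) = 3, u(24) = 5, u(25) = 8, u(26) = 0, u(27) = 8, u(28) = 8, u(29) = 3, u(30) = 11.
Since (u(29), u(30)) = (u(1), u(2)) = (3, 11) (two consecutive terms determine the rest), the sequence is periodic with period 28.
(5313 - 1) mod 28 = 20, so u(5313) = u(21) = 1.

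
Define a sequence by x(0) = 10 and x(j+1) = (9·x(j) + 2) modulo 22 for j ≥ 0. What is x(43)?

We have x(0) = 10; x(1) = 4; x(2) = 16; x(3) = 14; x(4) = 18; x(5) = 10.
The sequence repeats with period 5.
(43 - 0) mod 5 = 3, so x(43) = x(3) = 14.

14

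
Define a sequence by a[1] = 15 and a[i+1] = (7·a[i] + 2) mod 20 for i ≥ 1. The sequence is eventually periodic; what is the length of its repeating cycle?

4

We have a[1] = 15,  a[2] = 7,  a[3] = 11,  a[4] = 19,  a[5] = 15.
Since a[5] = a[1] = 15, the sequence is periodic with period 4.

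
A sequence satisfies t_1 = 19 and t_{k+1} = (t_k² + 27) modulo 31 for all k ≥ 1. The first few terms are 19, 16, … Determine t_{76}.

12

Computing terms: t_1 = 19; t_2 = 16; t_3 = 4; t_4 = 12; t_5 = 16.
Since t_5 = t_2 = 16, the sequence is eventually periodic: after a pre-period of length 1 it cycles with period 3.
For k ≥ 2, t_k depends only on (k - 2) mod 3. (76 - 2) mod 3 = 2, so t_{76} = t_4 = 12.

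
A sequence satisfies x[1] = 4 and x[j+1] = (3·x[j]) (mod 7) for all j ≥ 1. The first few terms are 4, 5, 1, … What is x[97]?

We have x[1] = 4; x[2] = 5; x[3] = 1; x[4] = 3; x[5] = 2; x[6] = 6; x[7] = 4.
The sequence repeats with period 6.
(97 - 1) mod 6 = 0, so x[97] = x[1] = 4.

4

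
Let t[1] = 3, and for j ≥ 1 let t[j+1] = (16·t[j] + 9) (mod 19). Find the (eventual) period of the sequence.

9

Listing terms: t[1] = 3; t[2] = 0; t[3] = 9; t[4] = 1; t[5] = 6; t[6] = 10; t[7] = 17; t[8] = 15; t[9] = 2; t[10] = 3.
The sequence repeats with period 9.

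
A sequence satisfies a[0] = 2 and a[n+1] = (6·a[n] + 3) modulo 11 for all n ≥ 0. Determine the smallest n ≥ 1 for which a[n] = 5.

2

Listing terms: a[0] = 2; a[1] = 4; a[2] = 5; a[3] = 0; a[4] = 3; a[5] = 10; a[6] = 8; a[7] = 7; a[8] = 1; a[9] = 9; a[10] = 2.
The sequence repeats with period 10.
The value 5 first appears (with n ≥ 1) at a[2].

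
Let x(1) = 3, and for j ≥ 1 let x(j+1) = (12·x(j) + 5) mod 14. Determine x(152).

x(1) = 3, x(2) = 13, x(3) = 7, x(4) = 5, x(5) = 9, x(6) = 1, x(7) = 3.
Since x(7) = x(1) = 3, the sequence is periodic with period 6.
(152 - 1) mod 6 = 1, so x(152) = x(2) = 13.

13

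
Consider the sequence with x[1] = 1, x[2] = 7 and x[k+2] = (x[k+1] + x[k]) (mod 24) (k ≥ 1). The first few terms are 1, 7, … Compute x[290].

We have x[1] = 1; x[2] = 7; x[3] = 8; x[4] = 15; x[5] = 23; x[6] = 14; x[7] = 13; x[8] = 3; x[9] = 16; x[10] = 19; x[11] = 11; x[12] = 6; x[13] = 17; x[14] = 23; x[15] = 16; x[16] = 15; x[17] = 7; x[18] = 22; x[19] = 5; x[20] = 3; x[21] = 8; x[22] = 11; x[23] = 19; x[24] = 6; x[25] = 1; x[26] = 7.
The sequence repeats with period 24.
So x[290] = x[1 + ((290-1) mod 24)] = x[2] = 7.

7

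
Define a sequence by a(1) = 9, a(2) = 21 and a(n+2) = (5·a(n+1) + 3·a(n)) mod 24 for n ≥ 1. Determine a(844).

3

a(1) = 9; a(2) = 21; a(3) = 12; a(4) = 3; a(5) = 3; a(6) = 0; a(7) = 9; a(8) = 21.
The sequence repeats with period 6.
(844 - 1) mod 6 = 3, so a(844) = a(4) = 3.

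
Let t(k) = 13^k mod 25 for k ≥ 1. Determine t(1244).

We have t(1) = 13, t(2) = 19, t(3) = 22, t(4) = 11, t(5) = 18, t(6) = 9, t(7) = 17, t(8) = 21, t(9) = 23, t(10) = 24, t(11) = 12, t(12) = 6, t(13) = 3, t(14) = 14, t(15) = 7, t(16) = 16, t(17) = 8, t(18) = 4, t(19) = 2, t(20) = 1, t(21) = 13.
Since t(21) = t(1) = 13, the sequence is periodic with period 20.
So t(1244) = t(1 + ((1244-1) mod 20)) = t(4) = 11.

11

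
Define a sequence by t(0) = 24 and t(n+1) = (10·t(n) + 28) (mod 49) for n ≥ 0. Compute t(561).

t(0) = 24, t(1) = 23, t(2) = 13, t(3) = 11, t(4) = 40, t(5) = 36, t(6) = 45, t(7) = 37, t(8) = 6, t(9) = 39, t(10) = 26, t(11) = 43, t(12) = 17, t(13) = 2, t(14) = 48, t(15) = 18, t(16) = 12, t(17) = 1, t(18) = 38, t(19) = 16, t(20) = 41, t(21) = 46, t(22) = 47, t(23) = 8, t(24) = 10, t(25) = 30, t(26) = 34, t(27) = 25, t(28) = 33, t(29) = 15, t(30) = 31, t(31) = 44, t(32) = 27, t(33) = 4, t(34) = 19, t(35) = 22, t(36) = 3, t(37) = 9, t(38) = 20, t(39) = 32, t(40) = 5, t(41) = 29, t(42) = 24.
Since t(42) = t(0) = 24, the sequence is periodic with period 42.
So t(561) = t(0 + ((561-0) mod 42)) = t(15) = 18.

18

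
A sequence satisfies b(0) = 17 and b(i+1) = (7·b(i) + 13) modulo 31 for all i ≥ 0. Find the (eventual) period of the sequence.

b(0) = 17, b(1) = 8, b(2) = 7, b(3) = 0, b(4) = 13, b(5) = 11, b(6) = 28, b(7) = 23, b(8) = 19, b(9) = 22, b(10) = 12, b(11) = 4, b(12) = 10, b(13) = 21, b(14) = 5, b(15) = 17.
Since b(15) = b(0) = 17, the sequence is periodic with period 15.

15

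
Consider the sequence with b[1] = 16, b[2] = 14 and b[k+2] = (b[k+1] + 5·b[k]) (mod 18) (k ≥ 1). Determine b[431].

4

Listing terms: b[1] = 16; b[2] = 14; b[3] = 4; b[4] = 2; b[5] = 4; b[6] = 14; b[7] = 16; b[8] = 14.
Since (b[7], b[8]) = (b[1], b[2]) = (16, 14) (two consecutive terms determine the rest), the sequence is periodic with period 6.
So b[431] = b[1 + ((431-1) mod 6)] = b[5] = 4.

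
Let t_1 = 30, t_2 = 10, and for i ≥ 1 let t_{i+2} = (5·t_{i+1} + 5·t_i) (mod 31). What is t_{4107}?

Computing terms: t_1 = 30, t_2 = 10, t_3 = 14, t_4 = 27, t_5 = 19, t_6 = 13, t_7 = 5, t_8 = 28, t_9 = 10, t_{10} = 4, t_{11} = 8, t_{12} = 29, t_{13} = 30, t_{14} = 16, t_{15} = 13, t_{16} = 21, t_{17} = 15, t_{18} = 25, t_{19} = 14, t_{20} = 9, t_{21} = 22, t_{22} = 0, t_{23} = 17, t_{24} = 23, t_{25} = 14, t_{26} = 30, t_{27} = 3, t_{28} = 10, t_{29} = 3, t_{30} = 3, t_{31} = 30, t_{32} = 10.
Since (t_{31}, t_{32}) = (t_1, t_2) = (30, 10) (two consecutive terms determine the rest), the sequence is periodic with period 30.
So t_{4107} = t_{1 + ((4107-1) mod 30)} = t_{27} = 3.

3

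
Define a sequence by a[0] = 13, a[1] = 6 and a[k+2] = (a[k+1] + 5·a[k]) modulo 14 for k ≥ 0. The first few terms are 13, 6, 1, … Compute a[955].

We have a[0] = 13, a[1] = 6, a[2] = 1, a[3] = 3, a[4] = 8, a[5] = 9, a[6] = 7, a[7] = 10, a[8] = 3, a[9] = 11, a[10] = 12, a[11] = 11, a[12] = 1, a[13] = 0, a[14] = 5, a[15] = 5, a[16] = 2, a[17] = 13, a[18] = 9, a[19] = 4, a[20] = 7, a[21] = 13, a[22] = 6.
The sequence repeats with period 21.
So a[955] = a[0 + ((955-0) mod 21)] = a[10] = 12.

12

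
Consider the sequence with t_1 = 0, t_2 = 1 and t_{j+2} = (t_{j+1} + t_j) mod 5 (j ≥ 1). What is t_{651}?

0

t_1 = 0,  t_2 = 1,  t_3 = 1,  t_4 = 2,  t_5 = 3,  t_6 = 0,  t_7 = 3,  t_8 = 3,  t_9 = 1,  t_{10} = 4,  t_{11} = 0,  t_{12} = 4,  t_{13} = 4,  t_{14} = 3,  t_{15} = 2,  t_{16} = 0,  t_{17} = 2,  t_{18} = 2,  t_{19} = 4,  t_{20} = 1,  t_{21} = 0,  t_{22} = 1.
Since (t_{21}, t_{22}) = (t_1, t_2) = (0, 1) (two consecutive terms determine the rest), the sequence is periodic with period 20.
(651 - 1) mod 20 = 10, so t_{651} = t_{11} = 0.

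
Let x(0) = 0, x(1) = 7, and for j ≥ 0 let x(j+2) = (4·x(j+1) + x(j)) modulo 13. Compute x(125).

Computing terms: x(0) = 0; x(1) = 7; x(2) = 2; x(3) = 2; x(4) = 10; x(5) = 3; x(6) = 9; x(7) = 0; x(8) = 9; x(9) = 10; x(10) = 10; x(11) = 11; x(12) = 2; x(13) = 6; x(14) = 0; x(15) = 6; x(16) = 11; x(17) = 11; x(18) = 3; x(19) = 10; x(20) = 4; x(21) = 0; x(22) = 4; x(23) = 3; x(24) = 3; x(25) = 2; x(26) = 11; x(27) = 7; x(28) = 0; x(29) = 7.
The sequence repeats with period 28.
(125 - 0) mod 28 = 13, so x(125) = x(13) = 6.

6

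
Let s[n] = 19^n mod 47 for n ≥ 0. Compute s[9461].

s[0] = 1; s[1] = 19; s[2] = 32; s[3] = 44; s[4] = 37; s[5] = 45; s[6] = 9; s[7] = 30; s[8] = 6; s[9] = 20; s[10] = 4; s[11] = 29; s[12] = 34; s[13] = 35; s[14] = 7; s[15] = 39; s[16] = 36; s[17] = 26; s[18] = 24; s[19] = 33; s[20] = 16; s[21] = 22; s[22] = 42; s[23] = 46; s[24] = 28; s[25] = 15; s[26] = 3; s[27] = 10; s[28] = 2; s[29] = 38; s[30] = 17; s[31] = 41; s[32] = 27; s[33] = 43; s[34] = 18; s[35] = 13; s[36] = 12; s[37] = 40; s[38] = 8; s[39] = 11; s[40] = 21; s[41] = 23; s[42] = 14; s[43] = 31; s[44] = 25; s[45] = 5; s[46] = 1.
The sequence repeats with period 46.
So s[9461] = s[0 + ((9461-0) mod 46)] = s[31] = 41.

41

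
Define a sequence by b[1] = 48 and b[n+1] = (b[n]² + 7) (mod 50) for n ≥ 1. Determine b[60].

Computing terms: b[1] = 48, b[2] = 11, b[3] = 28, b[4] = 41, b[5] = 38, b[6] = 1, b[7] = 8, b[8] = 21, b[9] = 48.
Since b[9] = b[1] = 48, the sequence is periodic with period 8.
So b[60] = b[1 + ((60-1) mod 8)] = b[4] = 41.

41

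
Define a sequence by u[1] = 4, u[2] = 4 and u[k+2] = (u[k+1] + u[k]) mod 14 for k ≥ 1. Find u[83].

Listing terms: u[1] = 4; u[2] = 4; u[3] = 8; u[4] = 12; u[5] = 6; u[6] = 4; u[7] = 10; u[8] = 0; u[9] = 10; u[10] = 10; u[11] = 6; u[12] = 2; u[13] = 8; u[14] = 10; u[15] = 4; u[16] = 0; u[17] = 4; u[18] = 4.
Since (u[17], u[18]) = (u[1], u[2]) = (4, 4) (two consecutive terms determine the rest), the sequence is periodic with period 16.
So u[83] = u[1 + ((83-1) mod 16)] = u[3] = 8.

8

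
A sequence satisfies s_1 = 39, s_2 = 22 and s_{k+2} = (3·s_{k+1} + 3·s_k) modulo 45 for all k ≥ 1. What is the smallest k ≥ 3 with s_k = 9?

We have s_1 = 39,  s_2 = 22,  s_3 = 3,  s_4 = 30,  s_5 = 9,  s_6 = 27,  s_7 = 18,  s_8 = 0,  s_9 = 9,  s_{10} = 27.
Since (s_9, s_{10}) = (s_5, s_6) = (9, 27) (two consecutive terms determine the rest), the sequence is eventually periodic: after a pre-period of length 4 it cycles with period 4.
The value 9 first appears (with k ≥ 3) at s_5.

5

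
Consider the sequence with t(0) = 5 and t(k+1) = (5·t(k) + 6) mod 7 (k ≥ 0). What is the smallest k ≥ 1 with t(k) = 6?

3

We have t(0) = 5; t(1) = 3; t(2) = 0; t(3) = 6; t(4) = 1; t(5) = 4; t(6) = 5.
The sequence repeats with period 6.
The value 6 first appears (with k ≥ 1) at t(3).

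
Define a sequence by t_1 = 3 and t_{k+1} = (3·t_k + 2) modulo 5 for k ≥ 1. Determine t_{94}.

1

We have t_1 = 3; t_2 = 1; t_3 = 0; t_4 = 2; t_5 = 3.
The sequence repeats with period 4.
(94 - 1) mod 4 = 1, so t_{94} = t_2 = 1.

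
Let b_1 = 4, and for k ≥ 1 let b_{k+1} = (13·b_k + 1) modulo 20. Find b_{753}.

4

We have b_1 = 4; b_2 = 13; b_3 = 10; b_4 = 11; b_5 = 4.
The sequence repeats with period 4.
(753 - 1) mod 4 = 0, so b_{753} = b_1 = 4.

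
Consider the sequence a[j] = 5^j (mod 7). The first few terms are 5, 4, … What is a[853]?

5

We have a[1] = 5; a[2] = 4; a[3] = 6; a[4] = 2; a[5] = 3; a[6] = 1; a[7] = 5.
Since a[7] = a[1] = 5, the sequence is periodic with period 6.
(853 - 1) mod 6 = 0, so a[853] = a[1] = 5.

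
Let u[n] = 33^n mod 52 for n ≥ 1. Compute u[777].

21

u[1] = 33,  u[2] = 49,  u[3] = 5,  u[4] = 9,  u[5] = 37,  u[6] = 25,  u[7] = 45,  u[8] = 29,  u[9] = 21,  u[10] = 17,  u[11] = 41,  u[12] = 1,  u[13] = 33.
Since u[13] = u[1] = 33, the sequence is periodic with period 12.
(777 - 1) mod 12 = 8, so u[777] = u[9] = 21.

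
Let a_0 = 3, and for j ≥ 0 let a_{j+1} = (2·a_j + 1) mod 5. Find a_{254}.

0

We have a_0 = 3, a_1 = 2, a_2 = 0, a_3 = 1, a_4 = 3.
The sequence repeats with period 4.
(254 - 0) mod 4 = 2, so a_{254} = a_2 = 0.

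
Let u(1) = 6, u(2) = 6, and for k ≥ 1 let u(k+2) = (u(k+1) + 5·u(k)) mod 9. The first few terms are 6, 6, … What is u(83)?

Listing terms: u(1) = 6; u(2) = 6; u(3) = 0; u(4) = 3; u(5) = 3; u(6) = 0; u(7) = 6; u(8) = 6.
Since (u(7), u(8)) = (u(1), u(2)) = (6, 6) (two consecutive terms determine the rest), the sequence is periodic with period 6.
(83 - 1) mod 6 = 4, so u(83) = u(5) = 3.

3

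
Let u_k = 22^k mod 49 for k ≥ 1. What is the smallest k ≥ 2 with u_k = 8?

5

We have u_1 = 22, u_2 = 43, u_3 = 15, u_4 = 36, u_5 = 8, u_6 = 29, u_7 = 1, u_8 = 22.
The sequence repeats with period 7.
The value 8 first appears (with k ≥ 2) at u_5.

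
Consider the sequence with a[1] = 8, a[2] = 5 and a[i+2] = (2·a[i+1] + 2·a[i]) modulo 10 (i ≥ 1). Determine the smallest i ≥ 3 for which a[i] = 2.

4

Listing terms: a[1] = 8,  a[2] = 5,  a[3] = 6,  a[4] = 2,  a[5] = 6,  a[6] = 6,  a[7] = 4,  a[8] = 0,  a[9] = 8,  a[10] = 6,  a[11] = 8,  a[12] = 8,  a[13] = 2,  a[14] = 0,  a[15] = 4,  a[16] = 8,  a[17] = 4,  a[18] = 4,  a[19] = 6,  a[20] = 0,  a[21] = 2,  a[22] = 4,  a[23] = 2,  a[24] = 2,  a[25] = 8,  a[26] = 0,  a[27] = 6,  a[28] = 2.
Since (a[27], a[28]) = (a[3], a[4]) = (6, 2) (two consecutive terms determine the rest), the sequence is eventually periodic: after a pre-period of length 2 it cycles with period 24.
The value 2 first appears (with i ≥ 3) at a[4].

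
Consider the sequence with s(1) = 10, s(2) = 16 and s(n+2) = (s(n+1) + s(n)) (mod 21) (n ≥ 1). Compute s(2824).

We have s(1) = 10, s(2) = 16, s(3) = 5, s(4) = 0, s(5) = 5, s(6) = 5, s(7) = 10, s(8) = 15, s(9) = 4, s(10) = 19, s(11) = 2, s(12) = 0, s(13) = 2, s(14) = 2, s(15) = 4, s(16) = 6, s(17) = 10, s(18) = 16.
The sequence repeats with period 16.
So s(2824) = s(1 + ((2824-1) mod 16)) = s(8) = 15.

15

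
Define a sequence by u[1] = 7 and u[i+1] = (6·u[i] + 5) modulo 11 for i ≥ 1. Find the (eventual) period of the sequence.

10

Computing terms: u[1] = 7,  u[2] = 3,  u[3] = 1,  u[4] = 0,  u[5] = 5,  u[6] = 2,  u[7] = 6,  u[8] = 8,  u[9] = 9,  u[10] = 4,  u[11] = 7.
The sequence repeats with period 10.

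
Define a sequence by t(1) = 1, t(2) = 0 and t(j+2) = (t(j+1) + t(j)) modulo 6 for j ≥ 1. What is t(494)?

0

We have t(1) = 1, t(2) = 0, t(3) = 1, t(4) = 1, t(5) = 2, t(6) = 3, t(7) = 5, t(8) = 2, t(9) = 1, t(10) = 3, t(11) = 4, t(12) = 1, t(13) = 5, t(14) = 0, t(15) = 5, t(16) = 5, t(17) = 4, t(18) = 3, t(19) = 1, t(20) = 4, t(21) = 5, t(22) = 3, t(23) = 2, t(24) = 5, t(25) = 1, t(26) = 0.
The sequence repeats with period 24.
(494 - 1) mod 24 = 13, so t(494) = t(14) = 0.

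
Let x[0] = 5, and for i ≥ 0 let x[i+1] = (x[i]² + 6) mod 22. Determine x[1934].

x[0] = 5,  x[1] = 9,  x[2] = 21,  x[3] = 7,  x[4] = 11,  x[5] = 17,  x[6] = 9.
Since x[6] = x[1] = 9, the sequence is eventually periodic: after a pre-period of length 1 it cycles with period 5.
For i ≥ 1, x[i] depends only on (i - 1) mod 5. (1934 - 1) mod 5 = 3, so x[1934] = x[4] = 11.

11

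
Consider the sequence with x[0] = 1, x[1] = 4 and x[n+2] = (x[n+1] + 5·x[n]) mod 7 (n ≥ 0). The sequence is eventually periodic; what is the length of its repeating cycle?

3

x[0] = 1, x[1] = 4, x[2] = 2, x[3] = 1, x[4] = 4.
The sequence repeats with period 3.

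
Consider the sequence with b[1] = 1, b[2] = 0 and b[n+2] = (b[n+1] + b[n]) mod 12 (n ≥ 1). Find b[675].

We have b[1] = 1,  b[2] = 0,  b[3] = 1,  b[4] = 1,  b[5] = 2,  b[6] = 3,  b[7] = 5,  b[8] = 8,  b[9] = 1,  b[10] = 9,  b[11] = 10,  b[12] = 7,  b[13] = 5,  b[14] = 0,  b[15] = 5,  b[16] = 5,  b[17] = 10,  b[18] = 3,  b[19] = 1,  b[20] = 4,  b[21] = 5,  b[22] = 9,  b[23] = 2,  b[24] = 11,  b[25] = 1,  b[26] = 0.
Since (b[25], b[26]) = (b[1], b[2]) = (1, 0) (two consecutive terms determine the rest), the sequence is periodic with period 24.
So b[675] = b[1 + ((675-1) mod 24)] = b[3] = 1.

1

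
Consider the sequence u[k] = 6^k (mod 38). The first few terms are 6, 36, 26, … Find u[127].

u[1] = 6,  u[2] = 36,  u[3] = 26,  u[4] = 4,  u[5] = 24,  u[6] = 30,  u[7] = 28,  u[8] = 16,  u[9] = 20,  u[10] = 6.
Since u[10] = u[1] = 6, the sequence is periodic with period 9.
(127 - 1) mod 9 = 0, so u[127] = u[1] = 6.

6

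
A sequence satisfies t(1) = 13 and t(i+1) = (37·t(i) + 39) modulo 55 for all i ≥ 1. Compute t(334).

45

t(1) = 13, t(2) = 25, t(3) = 29, t(4) = 12, t(5) = 43, t(6) = 35, t(7) = 14, t(8) = 7, t(9) = 23, t(10) = 10, t(11) = 24, t(12) = 47, t(13) = 18, t(14) = 45, t(15) = 54, t(16) = 2, t(17) = 3, t(18) = 40, t(19) = 34, t(20) = 32, t(21) = 13.
Since t(21) = t(1) = 13, the sequence is periodic with period 20.
(334 - 1) mod 20 = 13, so t(334) = t(14) = 45.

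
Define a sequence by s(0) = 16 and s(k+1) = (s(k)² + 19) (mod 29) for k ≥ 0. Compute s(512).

24

We have s(0) = 16,  s(1) = 14,  s(2) = 12,  s(3) = 18,  s(4) = 24,  s(5) = 15,  s(6) = 12.
Since s(6) = s(2) = 12, the sequence is eventually periodic: after a pre-period of length 2 it cycles with period 4.
For k ≥ 2, s(k) depends only on (k - 2) mod 4. (512 - 2) mod 4 = 2, so s(512) = s(4) = 24.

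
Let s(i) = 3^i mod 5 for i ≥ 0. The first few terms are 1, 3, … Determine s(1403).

We have s(0) = 1; s(1) = 3; s(2) = 4; s(3) = 2; s(4) = 1.
The sequence repeats with period 4.
(1403 - 0) mod 4 = 3, so s(1403) = s(3) = 2.

2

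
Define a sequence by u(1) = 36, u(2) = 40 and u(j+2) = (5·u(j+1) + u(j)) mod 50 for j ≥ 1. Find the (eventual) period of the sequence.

Computing terms: u(1) = 36,  u(2) = 40,  u(3) = 36,  u(4) = 20,  u(5) = 36,  u(6) = 0,  u(7) = 36,  u(8) = 30,  u(9) = 36,  u(10) = 10,  u(11) = 36,  u(12) = 40.
The sequence repeats with period 10.

10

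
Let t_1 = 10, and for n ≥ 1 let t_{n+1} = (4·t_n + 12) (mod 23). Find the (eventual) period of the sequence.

We have t_1 = 10, t_2 = 6, t_3 = 13, t_4 = 18, t_5 = 15, t_6 = 3, t_7 = 1, t_8 = 16, t_9 = 7, t_{10} = 17, t_{11} = 11, t_{12} = 10.
Since t_{12} = t_1 = 10, the sequence is periodic with period 11.

11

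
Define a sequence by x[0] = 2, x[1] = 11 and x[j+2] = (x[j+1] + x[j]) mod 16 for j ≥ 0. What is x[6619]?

x[0] = 2,  x[1] = 11,  x[2] = 13,  x[3] = 8,  x[4] = 5,  x[5] = 13,  x[6] = 2,  x[7] = 15,  x[8] = 1,  x[9] = 0,  x[10] = 1,  x[11] = 1,  x[12] = 2,  x[13] = 3,  x[14] = 5,  x[15] = 8,  x[16] = 13,  x[17] = 5,  x[18] = 2,  x[19] = 7,  x[20] = 9,  x[21] = 0,  x[22] = 9,  x[23] = 9,  x[24] = 2,  x[25] = 11.
The sequence repeats with period 24.
So x[6619] = x[0 + ((6619-0) mod 24)] = x[19] = 7.

7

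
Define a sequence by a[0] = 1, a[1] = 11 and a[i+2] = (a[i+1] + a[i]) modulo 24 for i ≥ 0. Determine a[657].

11

We have a[0] = 1; a[1] = 11; a[2] = 12; a[3] = 23; a[4] = 11; a[5] = 10; a[6] = 21; a[7] = 7; a[8] = 4; a[9] = 11; a[10] = 15; a[11] = 2; a[12] = 17; a[13] = 19; a[14] = 12; a[15] = 7; a[16] = 19; a[17] = 2; a[18] = 21; a[19] = 23; a[20] = 20; a[21] = 19; a[22] = 15; a[23] = 10; a[24] = 1; a[25] = 11.
Since (a[24], a[25]) = (a[0], a[1]) = (1, 11) (two consecutive terms determine the rest), the sequence is periodic with period 24.
So a[657] = a[0 + ((657-0) mod 24)] = a[9] = 11.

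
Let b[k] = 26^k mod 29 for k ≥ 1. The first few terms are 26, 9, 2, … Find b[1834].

28

We have b[1] = 26; b[2] = 9; b[3] = 2; b[4] = 23; b[5] = 18; b[6] = 4; b[7] = 17; b[8] = 7; b[9] = 8; b[10] = 5; b[11] = 14; b[12] = 16; b[13] = 10; b[14] = 28; b[15] = 3; b[16] = 20; b[17] = 27; b[18] = 6; b[19] = 11; b[20] = 25; b[21] = 12; b[22] = 22; b[23] = 21; b[24] = 24; b[25] = 15; b[26] = 13; b[27] = 19; b[28] = 1; b[29] = 26.
The sequence repeats with period 28.
(1834 - 1) mod 28 = 13, so b[1834] = b[14] = 28.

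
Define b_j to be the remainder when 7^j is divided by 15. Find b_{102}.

We have b_1 = 7,  b_2 = 4,  b_3 = 13,  b_4 = 1,  b_5 = 7.
Since b_5 = b_1 = 7, the sequence is periodic with period 4.
So b_{102} = b_{1 + ((102-1) mod 4)} = b_2 = 4.

4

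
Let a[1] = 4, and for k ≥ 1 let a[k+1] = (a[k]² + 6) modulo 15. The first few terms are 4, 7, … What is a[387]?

10

Computing terms: a[1] = 4; a[2] = 7; a[3] = 10; a[4] = 1; a[5] = 7.
Since a[5] = a[2] = 7, the sequence is eventually periodic: after a pre-period of length 1 it cycles with period 3.
For k ≥ 2, a[k] depends only on (k - 2) mod 3. (387 - 2) mod 3 = 1, so a[387] = a[3] = 10.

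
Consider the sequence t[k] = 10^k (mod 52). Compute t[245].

4

t[1] = 10; t[2] = 48; t[3] = 12; t[4] = 16; t[5] = 4; t[6] = 40; t[7] = 36; t[8] = 48.
Since t[8] = t[2] = 48, the sequence is eventually periodic: after a pre-period of length 1 it cycles with period 6.
For k ≥ 2, t[k] depends only on (k - 2) mod 6. (245 - 2) mod 6 = 3, so t[245] = t[5] = 4.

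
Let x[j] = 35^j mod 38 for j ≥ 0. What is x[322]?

x[0] = 1,  x[1] = 35,  x[2] = 9,  x[3] = 11,  x[4] = 5,  x[5] = 23,  x[6] = 7,  x[7] = 17,  x[8] = 25,  x[9] = 1.
Since x[9] = x[0] = 1, the sequence is periodic with period 9.
(322 - 0) mod 9 = 7, so x[322] = x[7] = 17.

17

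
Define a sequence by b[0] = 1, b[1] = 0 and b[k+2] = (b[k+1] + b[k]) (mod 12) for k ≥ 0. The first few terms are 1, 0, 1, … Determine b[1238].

We have b[0] = 1,  b[1] = 0,  b[2] = 1,  b[3] = 1,  b[4] = 2,  b[5] = 3,  b[6] = 5,  b[7] = 8,  b[8] = 1,  b[9] = 9,  b[10] = 10,  b[11] = 7,  b[12] = 5,  b[13] = 0,  b[14] = 5,  b[15] = 5,  b[16] = 10,  b[17] = 3,  b[18] = 1,  b[19] = 4,  b[20] = 5,  b[21] = 9,  b[22] = 2,  b[23] = 11,  b[24] = 1,  b[25] = 0.
Since (b[24], b[25]) = (b[0], b[1]) = (1, 0) (two consecutive terms determine the rest), the sequence is periodic with period 24.
So b[1238] = b[0 + ((1238-0) mod 24)] = b[14] = 5.

5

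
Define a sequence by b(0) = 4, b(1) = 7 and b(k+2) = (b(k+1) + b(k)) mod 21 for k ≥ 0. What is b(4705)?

Computing terms: b(0) = 4; b(1) = 7; b(2) = 11; b(3) = 18; b(4) = 8; b(5) = 5; b(6) = 13; b(7) = 18; b(8) = 10; b(9) = 7; b(10) = 17; b(11) = 3; b(12) = 20; b(13) = 2; b(14) = 1; b(15) = 3; b(16) = 4; b(17) = 7.
Since (b(16), b(17)) = (b(0), b(1)) = (4, 7) (two consecutive terms determine the rest), the sequence is periodic with period 16.
So b(4705) = b(0 + ((4705-0) mod 16)) = b(1) = 7.

7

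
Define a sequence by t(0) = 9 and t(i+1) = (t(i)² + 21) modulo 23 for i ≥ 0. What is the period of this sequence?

5

t(0) = 9; t(1) = 10; t(2) = 6; t(3) = 11; t(4) = 4; t(5) = 14; t(6) = 10.
Since t(6) = t(1) = 10, the sequence is eventually periodic: after a pre-period of length 1 it cycles with period 5.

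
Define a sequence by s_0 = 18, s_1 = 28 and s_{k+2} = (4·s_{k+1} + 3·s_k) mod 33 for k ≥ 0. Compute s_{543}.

22

s_0 = 18, s_1 = 28, s_2 = 1, s_3 = 22, s_4 = 25, s_5 = 1, s_6 = 13, s_7 = 22, s_8 = 28, s_9 = 13, s_{10} = 4, s_{11} = 22, s_{12} = 1, s_{13} = 4, s_{14} = 19, s_{15} = 22, s_{16} = 13, s_{17} = 19, s_{18} = 16, s_{19} = 22, s_{20} = 4, s_{21} = 16, s_{22} = 10, s_{23} = 22, s_{24} = 19, s_{25} = 10, s_{26} = 31, s_{27} = 22, s_{28} = 16, s_{29} = 31, s_{30} = 7, s_{31} = 22, s_{32} = 10, s_{33} = 7, s_{34} = 25, s_{35} = 22, s_{36} = 31, s_{37} = 25, s_{38} = 28, s_{39} = 22, s_{40} = 7, s_{41} = 28, s_{42} = 1.
Since (s_{41}, s_{42}) = (s_1, s_2) = (28, 1) (two consecutive terms determine the rest), the sequence is eventually periodic: after a pre-period of length 1 it cycles with period 40.
For k ≥ 1, s_k depends only on (k - 1) mod 40. (543 - 1) mod 40 = 22, so s_{543} = s_{23} = 22.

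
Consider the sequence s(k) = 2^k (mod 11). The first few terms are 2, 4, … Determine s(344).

5

We have s(1) = 2; s(2) = 4; s(3) = 8; s(4) = 5; s(5) = 10; s(6) = 9; s(7) = 7; s(8) = 3; s(9) = 6; s(10) = 1; s(11) = 2.
Since s(11) = s(1) = 2, the sequence is periodic with period 10.
So s(344) = s(1 + ((344-1) mod 10)) = s(4) = 5.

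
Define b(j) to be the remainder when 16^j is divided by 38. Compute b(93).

30

Computing terms: b(0) = 1, b(1) = 16, b(2) = 28, b(3) = 30, b(4) = 24, b(5) = 4, b(6) = 26, b(7) = 36, b(8) = 6, b(9) = 20, b(10) = 16.
Since b(10) = b(1) = 16, the sequence is eventually periodic: after a pre-period of length 1 it cycles with period 9.
For j ≥ 1, b(j) depends only on (j - 1) mod 9. (93 - 1) mod 9 = 2, so b(93) = b(3) = 30.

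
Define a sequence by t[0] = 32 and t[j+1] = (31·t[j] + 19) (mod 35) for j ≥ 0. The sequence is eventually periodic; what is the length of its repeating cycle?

30

Computing terms: t[0] = 32,  t[1] = 31,  t[2] = 0,  t[3] = 19,  t[4] = 13,  t[5] = 2,  t[6] = 11,  t[7] = 10,  t[8] = 14,  t[9] = 33,  t[10] = 27,  t[11] = 16,  t[12] = 25,  t[13] = 24,  t[14] = 28,  t[15] = 12,  t[16] = 6,  t[17] = 30,  t[18] = 4,  t[19] = 3,  t[20] = 7,  t[21] = 26,  t[22] = 20,  t[23] = 9,  t[24] = 18,  t[25] = 17,  t[26] = 21,  t[27] = 5,  t[28] = 34,  t[29] = 23,  t[30] = 32.
The sequence repeats with period 30.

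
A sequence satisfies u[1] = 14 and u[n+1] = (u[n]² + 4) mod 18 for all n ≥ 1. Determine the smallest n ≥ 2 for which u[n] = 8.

3

u[1] = 14,  u[2] = 2,  u[3] = 8,  u[4] = 14.
The sequence repeats with period 3.
The value 8 first appears (with n ≥ 2) at u[3].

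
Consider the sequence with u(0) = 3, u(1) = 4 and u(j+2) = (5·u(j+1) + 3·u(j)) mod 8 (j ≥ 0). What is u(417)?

5

Computing terms: u(0) = 3; u(1) = 4; u(2) = 5; u(3) = 5; u(4) = 0; u(5) = 7; u(6) = 3; u(7) = 4.
Since (u(6), u(7)) = (u(0), u(1)) = (3, 4) (two consecutive terms determine the rest), the sequence is periodic with period 6.
So u(417) = u(0 + ((417-0) mod 6)) = u(3) = 5.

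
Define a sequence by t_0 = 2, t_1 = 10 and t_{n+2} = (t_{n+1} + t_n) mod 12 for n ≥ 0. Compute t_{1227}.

Computing terms: t_0 = 2,  t_1 = 10,  t_2 = 0,  t_3 = 10,  t_4 = 10,  t_5 = 8,  t_6 = 6,  t_7 = 2,  t_8 = 8,  t_9 = 10,  t_{10} = 6,  t_{11} = 4,  t_{12} = 10,  t_{13} = 2,  t_{14} = 0,  t_{15} = 2,  t_{16} = 2,  t_{17} = 4,  t_{18} = 6,  t_{19} = 10,  t_{20} = 4,  t_{21} = 2,  t_{22} = 6,  t_{23} = 8,  t_{24} = 2,  t_{25} = 10.
Since (t_{24}, t_{25}) = (t_0, t_1) = (2, 10) (two consecutive terms determine the rest), the sequence is periodic with period 24.
So t_{1227} = t_{0 + ((1227-0) mod 24)} = t_3 = 10.

10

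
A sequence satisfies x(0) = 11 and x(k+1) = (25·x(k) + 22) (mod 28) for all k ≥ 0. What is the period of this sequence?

6

We have x(0) = 11; x(1) = 17; x(2) = 27; x(3) = 25; x(4) = 3; x(5) = 13; x(6) = 11.
The sequence repeats with period 6.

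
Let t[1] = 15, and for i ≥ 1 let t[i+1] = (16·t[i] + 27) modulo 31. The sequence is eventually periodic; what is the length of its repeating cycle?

Listing terms: t[1] = 15,  t[2] = 19,  t[3] = 21,  t[4] = 22,  t[5] = 7,  t[6] = 15.
The sequence repeats with period 5.

5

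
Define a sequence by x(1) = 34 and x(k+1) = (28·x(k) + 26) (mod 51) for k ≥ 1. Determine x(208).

Listing terms: x(1) = 34,  x(2) = 9,  x(3) = 23,  x(4) = 7,  x(5) = 18,  x(6) = 20,  x(7) = 25,  x(8) = 12,  x(9) = 5,  x(10) = 13,  x(11) = 33,  x(12) = 32,  x(13) = 4,  x(14) = 36,  x(15) = 14,  x(16) = 10,  x(17) = 0,  x(18) = 26,  x(19) = 40,  x(20) = 24,  x(21) = 35,  x(22) = 37,  x(23) = 42,  x(24) = 29,  x(25) = 22,  x(26) = 30,  x(27) = 50,  x(28) = 49,  x(29) = 21,  x(30) = 2,  x(31) = 31,  x(32) = 27,  x(33) = 17,  x(34) = 43,  x(35) = 6,  x(36) = 41,  x(37) = 1,  x(38) = 3,  x(39) = 8,  x(40) = 46,  x(41) = 39,  x(42) = 47,  x(43) = 16,  x(44) = 15,  x(45) = 38,  x(46) = 19,  x(47) = 48,  x(48) = 44,  x(49) = 34.
The sequence repeats with period 48.
So x(208) = x(1 + ((208-1) mod 48)) = x(16) = 10.

10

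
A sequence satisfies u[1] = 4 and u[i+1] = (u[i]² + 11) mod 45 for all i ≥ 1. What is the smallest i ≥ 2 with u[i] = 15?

Computing terms: u[1] = 4,  u[2] = 27,  u[3] = 20,  u[4] = 6,  u[5] = 2,  u[6] = 15,  u[7] = 11,  u[8] = 42,  u[9] = 20.
Since u[9] = u[3] = 20, the sequence is eventually periodic: after a pre-period of length 2 it cycles with period 6.
The value 15 first appears (with i ≥ 2) at u[6].

6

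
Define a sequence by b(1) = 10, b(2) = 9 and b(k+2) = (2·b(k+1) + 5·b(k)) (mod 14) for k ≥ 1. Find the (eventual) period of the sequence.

b(1) = 10,  b(2) = 9,  b(3) = 12,  b(4) = 13,  b(5) = 2,  b(6) = 13,  b(7) = 8,  b(8) = 11,  b(9) = 6,  b(10) = 11,  b(11) = 10,  b(12) = 5,  b(13) = 4,  b(14) = 5,  b(15) = 2,  b(16) = 1,  b(17) = 12,  b(18) = 1,  b(19) = 6,  b(20) = 3,  b(21) = 8,  b(22) = 3,  b(23) = 4,  b(24) = 9,  b(25) = 10,  b(26) = 9.
The sequence repeats with period 24.

24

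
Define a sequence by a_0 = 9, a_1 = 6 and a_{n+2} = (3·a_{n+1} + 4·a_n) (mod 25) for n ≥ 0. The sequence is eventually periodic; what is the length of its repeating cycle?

10

Listing terms: a_0 = 9; a_1 = 6; a_2 = 4; a_3 = 11; a_4 = 24; a_5 = 16; a_6 = 19; a_7 = 21; a_8 = 14; a_9 = 1; a_{10} = 9; a_{11} = 6.
Since (a_{10}, a_{11}) = (a_0, a_1) = (9, 6) (two consecutive terms determine the rest), the sequence is periodic with period 10.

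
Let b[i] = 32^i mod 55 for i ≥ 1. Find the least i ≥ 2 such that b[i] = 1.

Computing terms: b[1] = 32; b[2] = 34; b[3] = 43; b[4] = 1; b[5] = 32.
Since b[5] = b[1] = 32, the sequence is periodic with period 4.
The value 1 first appears (with i ≥ 2) at b[4].

4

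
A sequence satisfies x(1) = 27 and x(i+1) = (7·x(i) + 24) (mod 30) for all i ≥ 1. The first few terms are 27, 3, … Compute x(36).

9

We have x(1) = 27, x(2) = 3, x(3) = 15, x(4) = 9, x(5) = 27.
Since x(5) = x(1) = 27, the sequence is periodic with period 4.
(36 - 1) mod 4 = 3, so x(36) = x(4) = 9.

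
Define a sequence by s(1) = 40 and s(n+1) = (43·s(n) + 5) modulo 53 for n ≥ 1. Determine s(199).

Computing terms: s(1) = 40, s(2) = 29, s(3) = 33, s(4) = 46, s(5) = 22, s(6) = 50, s(7) = 35, s(8) = 26, s(9) = 10, s(10) = 11, s(11) = 1, s(12) = 48, s(13) = 2, s(14) = 38, s(15) = 49, s(16) = 45, s(17) = 32, s(18) = 3, s(19) = 28, s(20) = 43, s(21) = 52, s(22) = 15, s(23) = 14, s(24) = 24, s(25) = 30, s(26) = 23, s(27) = 40.
The sequence repeats with period 26.
So s(199) = s(1 + ((199-1) mod 26)) = s(17) = 32.

32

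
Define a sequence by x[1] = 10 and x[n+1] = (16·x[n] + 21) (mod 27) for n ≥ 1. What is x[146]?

19

x[1] = 10; x[2] = 19; x[3] = 1; x[4] = 10.
The sequence repeats with period 3.
So x[146] = x[1 + ((146-1) mod 3)] = x[2] = 19.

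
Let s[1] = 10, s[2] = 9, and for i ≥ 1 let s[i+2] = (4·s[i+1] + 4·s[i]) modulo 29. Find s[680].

Listing terms: s[1] = 10, s[2] = 9, s[3] = 18, s[4] = 21, s[5] = 11, s[6] = 12, s[7] = 5, s[8] = 10, s[9] = 2, s[10] = 19, s[11] = 26, s[12] = 6, s[13] = 12, s[14] = 14, s[15] = 17, s[16] = 8, s[17] = 13, s[18] = 26, s[19] = 11, s[20] = 3, s[21] = 27, s[22] = 4, s[23] = 8, s[24] = 19, s[25] = 21, s[26] = 15, s[27] = 28, s[28] = 27, s[29] = 17, s[30] = 2, s[31] = 18, s[32] = 22, s[33] = 15, s[34] = 3, s[35] = 14, s[36] = 10, s[37] = 9.
The sequence repeats with period 35.
So s[680] = s[1 + ((680-1) mod 35)] = s[15] = 17.

17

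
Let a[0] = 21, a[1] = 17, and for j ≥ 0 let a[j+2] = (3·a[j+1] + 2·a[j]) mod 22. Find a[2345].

Computing terms: a[0] = 21; a[1] = 17; a[2] = 5; a[3] = 5; a[4] = 3; a[5] = 19; a[6] = 19; a[7] = 7; a[8] = 15; a[9] = 15; a[10] = 9; a[11] = 13; a[12] = 13; a[13] = 21; a[14] = 1; a[15] = 1; a[16] = 5; a[17] = 17; a[18] = 17; a[19] = 19; a[20] = 3; a[21] = 3; a[22] = 15; a[23] = 7; a[24] = 7; a[25] = 13; a[26] = 9; a[27] = 9; a[28] = 1; a[29] = 21; a[30] = 21; a[31] = 17.
The sequence repeats with period 30.
So a[2345] = a[0 + ((2345-0) mod 30)] = a[5] = 19.

19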